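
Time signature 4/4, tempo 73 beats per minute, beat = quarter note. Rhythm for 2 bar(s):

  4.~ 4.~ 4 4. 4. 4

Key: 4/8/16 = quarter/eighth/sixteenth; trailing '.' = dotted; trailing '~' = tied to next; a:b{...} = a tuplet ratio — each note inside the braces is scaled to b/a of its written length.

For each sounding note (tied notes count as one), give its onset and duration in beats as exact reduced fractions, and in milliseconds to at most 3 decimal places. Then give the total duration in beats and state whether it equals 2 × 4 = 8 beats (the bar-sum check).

1) 0.0ms=0b +3287.671ms=4b
2) 3287.671ms=4b +1232.877ms=3/2b
3) 4520.548ms=11/2b +1232.877ms=3/2b
4) 5753.425ms=7b +821.918ms=1b
Σ=8b of 8 (73bpm 4/4) — PASS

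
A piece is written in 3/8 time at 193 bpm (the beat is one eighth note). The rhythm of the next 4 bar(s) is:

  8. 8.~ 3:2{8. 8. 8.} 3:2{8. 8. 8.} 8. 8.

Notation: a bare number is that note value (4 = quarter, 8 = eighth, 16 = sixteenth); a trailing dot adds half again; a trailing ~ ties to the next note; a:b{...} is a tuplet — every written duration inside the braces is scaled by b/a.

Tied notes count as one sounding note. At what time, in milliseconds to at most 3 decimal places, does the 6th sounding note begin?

1. 0.0ms @ 0 + 466.321ms (3/2)
2. 466.321ms @ 3/2 + 777.202ms (5/2)
3. 1243.523ms @ 4 + 310.881ms (1)
4. 1554.404ms @ 5 + 310.881ms (1)
5. 1865.285ms @ 6 + 310.881ms (1)
6. 2176.166ms @ 7 + 310.881ms (1)
7. 2487.047ms @ 8 + 310.881ms (1)
8. 2797.927ms @ 9 + 466.321ms (3/2)
9. 3264.249ms @ 21/2 + 466.321ms (3/2)

note 6 onset = 7b = 2176.166ms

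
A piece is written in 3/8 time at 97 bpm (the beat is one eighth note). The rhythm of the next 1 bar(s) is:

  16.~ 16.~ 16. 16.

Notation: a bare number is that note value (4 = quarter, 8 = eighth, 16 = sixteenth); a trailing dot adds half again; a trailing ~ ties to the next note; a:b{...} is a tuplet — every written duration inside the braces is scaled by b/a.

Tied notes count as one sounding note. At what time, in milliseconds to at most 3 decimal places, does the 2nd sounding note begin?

note 2 onset = 9/4b = 1391.753ms

1. 0.0ms @ 0 + 1391.753ms (9/4)
2. 1391.753ms @ 9/4 + 463.918ms (3/4)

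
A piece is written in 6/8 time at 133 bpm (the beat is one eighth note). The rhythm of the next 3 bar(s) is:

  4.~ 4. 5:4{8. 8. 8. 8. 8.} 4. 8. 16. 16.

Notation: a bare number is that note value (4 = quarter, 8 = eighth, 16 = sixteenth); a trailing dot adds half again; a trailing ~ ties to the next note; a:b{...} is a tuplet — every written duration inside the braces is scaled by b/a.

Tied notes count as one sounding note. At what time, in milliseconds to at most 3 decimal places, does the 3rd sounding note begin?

note 3 onset = 36/5b = 3248.12ms

1. 0.0ms @ 0 + 2706.767ms (6)
2. 2706.767ms @ 6 + 541.353ms (6/5)
3. 3248.12ms @ 36/5 + 541.353ms (6/5)
4. 3789.474ms @ 42/5 + 541.353ms (6/5)
5. 4330.827ms @ 48/5 + 541.353ms (6/5)
6. 4872.18ms @ 54/5 + 541.353ms (6/5)
7. 5413.534ms @ 12 + 1353.383ms (3)
8. 6766.917ms @ 15 + 676.692ms (3/2)
9. 7443.609ms @ 33/2 + 338.346ms (3/4)
10. 7781.955ms @ 69/4 + 338.346ms (3/4)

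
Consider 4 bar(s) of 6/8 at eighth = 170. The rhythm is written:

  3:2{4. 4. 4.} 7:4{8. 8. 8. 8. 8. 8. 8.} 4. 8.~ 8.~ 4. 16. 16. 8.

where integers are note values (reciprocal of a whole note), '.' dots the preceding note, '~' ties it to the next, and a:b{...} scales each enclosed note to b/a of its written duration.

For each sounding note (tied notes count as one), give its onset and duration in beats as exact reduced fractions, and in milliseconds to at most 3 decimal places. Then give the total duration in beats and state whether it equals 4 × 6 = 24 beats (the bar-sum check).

1) 0.0ms=0b +705.882ms=2b
2) 705.882ms=2b +705.882ms=2b
3) 1411.765ms=4b +705.882ms=2b
4) 2117.647ms=6b +302.521ms=6/7b
5) 2420.168ms=48/7b +302.521ms=6/7b
6) 2722.689ms=54/7b +302.521ms=6/7b
7) 3025.21ms=60/7b +302.521ms=6/7b
8) 3327.731ms=66/7b +302.521ms=6/7b
9) 3630.252ms=72/7b +302.521ms=6/7b
10) 3932.773ms=78/7b +302.521ms=6/7b
11) 4235.294ms=12b +1058.824ms=3b
12) 5294.118ms=15b +2117.647ms=6b
13) 7411.765ms=21b +264.706ms=3/4b
14) 7676.471ms=87/4b +264.706ms=3/4b
15) 7941.176ms=45/2b +529.412ms=3/2b
Σ=24b of 24 (170bpm 6/8) — PASS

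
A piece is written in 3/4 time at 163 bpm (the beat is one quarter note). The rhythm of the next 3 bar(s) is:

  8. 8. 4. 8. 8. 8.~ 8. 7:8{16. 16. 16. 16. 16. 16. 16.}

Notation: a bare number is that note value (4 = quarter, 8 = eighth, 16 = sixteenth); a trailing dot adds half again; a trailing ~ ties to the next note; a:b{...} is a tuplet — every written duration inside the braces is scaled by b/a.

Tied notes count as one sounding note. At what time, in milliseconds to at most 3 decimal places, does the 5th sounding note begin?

1. 0.0ms @ 0 + 276.074ms (3/4)
2. 276.074ms @ 3/4 + 276.074ms (3/4)
3. 552.147ms @ 3/2 + 552.147ms (3/2)
4. 1104.294ms @ 3 + 276.074ms (3/4)
5. 1380.368ms @ 15/4 + 276.074ms (3/4)
6. 1656.442ms @ 9/2 + 552.147ms (3/2)
7. 2208.589ms @ 6 + 157.756ms (3/7)
8. 2366.345ms @ 45/7 + 157.756ms (3/7)
9. 2524.102ms @ 48/7 + 157.756ms (3/7)
10. 2681.858ms @ 51/7 + 157.756ms (3/7)
11. 2839.614ms @ 54/7 + 157.756ms (3/7)
12. 2997.371ms @ 57/7 + 157.756ms (3/7)
13. 3155.127ms @ 60/7 + 157.756ms (3/7)

note 5 onset = 15/4b = 1380.368ms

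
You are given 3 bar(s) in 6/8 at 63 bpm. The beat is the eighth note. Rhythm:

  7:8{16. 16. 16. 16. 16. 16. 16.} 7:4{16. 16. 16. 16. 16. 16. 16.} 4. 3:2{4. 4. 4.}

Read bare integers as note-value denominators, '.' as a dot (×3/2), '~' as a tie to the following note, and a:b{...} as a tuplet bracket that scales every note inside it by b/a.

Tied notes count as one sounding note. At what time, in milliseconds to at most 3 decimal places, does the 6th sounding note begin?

1. 0.0ms @ 0 + 816.327ms (6/7)
2. 816.327ms @ 6/7 + 816.327ms (6/7)
3. 1632.653ms @ 12/7 + 816.327ms (6/7)
4. 2448.98ms @ 18/7 + 816.327ms (6/7)
5. 3265.306ms @ 24/7 + 816.327ms (6/7)
6. 4081.633ms @ 30/7 + 816.327ms (6/7)
7. 4897.959ms @ 36/7 + 816.327ms (6/7)
8. 5714.286ms @ 6 + 408.163ms (3/7)
9. 6122.449ms @ 45/7 + 408.163ms (3/7)
10. 6530.612ms @ 48/7 + 408.163ms (3/7)
11. 6938.776ms @ 51/7 + 408.163ms (3/7)
12. 7346.939ms @ 54/7 + 408.163ms (3/7)
13. 7755.102ms @ 57/7 + 408.163ms (3/7)
14. 8163.265ms @ 60/7 + 408.163ms (3/7)
15. 8571.429ms @ 9 + 2857.143ms (3)
16. 11428.571ms @ 12 + 1904.762ms (2)
17. 13333.333ms @ 14 + 1904.762ms (2)
18. 15238.095ms @ 16 + 1904.762ms (2)

note 6 onset = 30/7b = 4081.633ms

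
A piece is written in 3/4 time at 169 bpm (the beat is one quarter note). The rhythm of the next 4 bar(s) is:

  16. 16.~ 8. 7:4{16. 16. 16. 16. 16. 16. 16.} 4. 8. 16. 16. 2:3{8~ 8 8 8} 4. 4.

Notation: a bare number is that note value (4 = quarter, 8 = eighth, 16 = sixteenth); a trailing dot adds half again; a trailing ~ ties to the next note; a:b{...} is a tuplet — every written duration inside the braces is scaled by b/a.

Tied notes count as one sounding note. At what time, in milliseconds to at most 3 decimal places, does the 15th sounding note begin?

note 15 onset = 15/2b = 2662.722ms

1. 0.0ms @ 0 + 133.136ms (3/8)
2. 133.136ms @ 3/8 + 399.408ms (9/8)
3. 532.544ms @ 3/2 + 76.078ms (3/14)
4. 608.622ms @ 12/7 + 76.078ms (3/14)
5. 684.7ms @ 27/14 + 76.078ms (3/14)
6. 760.778ms @ 15/7 + 76.078ms (3/14)
7. 836.855ms @ 33/14 + 76.078ms (3/14)
8. 912.933ms @ 18/7 + 76.078ms (3/14)
9. 989.011ms @ 39/14 + 76.078ms (3/14)
10. 1065.089ms @ 3 + 532.544ms (3/2)
11. 1597.633ms @ 9/2 + 266.272ms (3/4)
12. 1863.905ms @ 21/4 + 133.136ms (3/8)
13. 1997.041ms @ 45/8 + 133.136ms (3/8)
14. 2130.178ms @ 6 + 532.544ms (3/2)
15. 2662.722ms @ 15/2 + 266.272ms (3/4)
16. 2928.994ms @ 33/4 + 266.272ms (3/4)
17. 3195.266ms @ 9 + 532.544ms (3/2)
18. 3727.811ms @ 21/2 + 532.544ms (3/2)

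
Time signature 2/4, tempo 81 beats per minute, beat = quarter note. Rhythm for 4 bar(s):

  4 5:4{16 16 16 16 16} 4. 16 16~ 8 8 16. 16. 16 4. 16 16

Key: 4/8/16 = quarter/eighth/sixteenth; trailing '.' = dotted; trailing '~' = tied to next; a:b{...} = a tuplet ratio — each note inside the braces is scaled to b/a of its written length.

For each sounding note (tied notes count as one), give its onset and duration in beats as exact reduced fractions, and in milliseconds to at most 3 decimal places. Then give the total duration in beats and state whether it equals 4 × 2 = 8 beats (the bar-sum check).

1) 0.0ms=0b +740.741ms=1b
2) 740.741ms=1b +148.148ms=1/5b
3) 888.889ms=6/5b +148.148ms=1/5b
4) 1037.037ms=7/5b +148.148ms=1/5b
5) 1185.185ms=8/5b +148.148ms=1/5b
6) 1333.333ms=9/5b +148.148ms=1/5b
7) 1481.481ms=2b +1111.111ms=3/2b
8) 2592.593ms=7/2b +185.185ms=1/4b
9) 2777.778ms=15/4b +555.556ms=3/4b
10) 3333.333ms=9/2b +370.37ms=1/2b
11) 3703.704ms=5b +277.778ms=3/8b
12) 3981.481ms=43/8b +277.778ms=3/8b
13) 4259.259ms=23/4b +185.185ms=1/4b
14) 4444.444ms=6b +1111.111ms=3/2b
15) 5555.556ms=15/2b +185.185ms=1/4b
16) 5740.741ms=31/4b +185.185ms=1/4b
Σ=8b of 8 (81bpm 2/4) — PASS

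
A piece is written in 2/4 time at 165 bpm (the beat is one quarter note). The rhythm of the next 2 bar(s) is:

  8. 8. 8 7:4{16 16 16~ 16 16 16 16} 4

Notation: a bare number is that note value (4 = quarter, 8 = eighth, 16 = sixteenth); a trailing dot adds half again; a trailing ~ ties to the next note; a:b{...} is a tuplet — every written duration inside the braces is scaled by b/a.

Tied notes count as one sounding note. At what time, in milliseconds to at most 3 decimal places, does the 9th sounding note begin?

note 9 onset = 20/7b = 1038.961ms

1. 0.0ms @ 0 + 272.727ms (3/4)
2. 272.727ms @ 3/4 + 272.727ms (3/4)
3. 545.455ms @ 3/2 + 181.818ms (1/2)
4. 727.273ms @ 2 + 51.948ms (1/7)
5. 779.221ms @ 15/7 + 51.948ms (1/7)
6. 831.169ms @ 16/7 + 103.896ms (2/7)
7. 935.065ms @ 18/7 + 51.948ms (1/7)
8. 987.013ms @ 19/7 + 51.948ms (1/7)
9. 1038.961ms @ 20/7 + 51.948ms (1/7)
10. 1090.909ms @ 3 + 363.636ms (1)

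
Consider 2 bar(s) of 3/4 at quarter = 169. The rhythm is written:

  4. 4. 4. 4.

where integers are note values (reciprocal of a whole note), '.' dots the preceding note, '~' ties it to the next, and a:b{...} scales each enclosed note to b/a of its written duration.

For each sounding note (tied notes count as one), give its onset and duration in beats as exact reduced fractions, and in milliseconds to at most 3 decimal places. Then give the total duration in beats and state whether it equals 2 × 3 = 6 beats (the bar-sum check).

1) 0.0ms=0b +532.544ms=3/2b
2) 532.544ms=3/2b +532.544ms=3/2b
3) 1065.089ms=3b +532.544ms=3/2b
4) 1597.633ms=9/2b +532.544ms=3/2b
Σ=6b of 6 (169bpm 3/4) — PASS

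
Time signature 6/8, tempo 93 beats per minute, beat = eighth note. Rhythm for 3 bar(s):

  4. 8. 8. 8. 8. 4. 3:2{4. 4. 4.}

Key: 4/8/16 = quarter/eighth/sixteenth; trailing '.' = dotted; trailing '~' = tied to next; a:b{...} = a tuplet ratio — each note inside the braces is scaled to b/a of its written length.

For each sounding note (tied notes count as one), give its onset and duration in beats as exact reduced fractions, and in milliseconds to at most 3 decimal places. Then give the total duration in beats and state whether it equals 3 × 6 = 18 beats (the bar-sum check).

1) 0.0ms=0b +1935.484ms=3b
2) 1935.484ms=3b +967.742ms=3/2b
3) 2903.226ms=9/2b +967.742ms=3/2b
4) 3870.968ms=6b +967.742ms=3/2b
5) 4838.71ms=15/2b +967.742ms=3/2b
6) 5806.452ms=9b +1935.484ms=3b
7) 7741.935ms=12b +1290.323ms=2b
8) 9032.258ms=14b +1290.323ms=2b
9) 10322.581ms=16b +1290.323ms=2b
Σ=18b of 18 (93bpm 6/8) — PASS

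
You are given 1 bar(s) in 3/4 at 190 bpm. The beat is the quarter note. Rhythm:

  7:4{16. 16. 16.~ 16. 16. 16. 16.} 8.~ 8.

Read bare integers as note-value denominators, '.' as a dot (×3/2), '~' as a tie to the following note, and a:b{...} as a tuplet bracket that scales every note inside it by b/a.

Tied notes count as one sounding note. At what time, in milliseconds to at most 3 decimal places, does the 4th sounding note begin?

note 4 onset = 6/7b = 270.677ms

1. 0.0ms @ 0 + 67.669ms (3/14)
2. 67.669ms @ 3/14 + 67.669ms (3/14)
3. 135.338ms @ 3/7 + 135.338ms (3/7)
4. 270.677ms @ 6/7 + 67.669ms (3/14)
5. 338.346ms @ 15/14 + 67.669ms (3/14)
6. 406.015ms @ 9/7 + 67.669ms (3/14)
7. 473.684ms @ 3/2 + 473.684ms (3/2)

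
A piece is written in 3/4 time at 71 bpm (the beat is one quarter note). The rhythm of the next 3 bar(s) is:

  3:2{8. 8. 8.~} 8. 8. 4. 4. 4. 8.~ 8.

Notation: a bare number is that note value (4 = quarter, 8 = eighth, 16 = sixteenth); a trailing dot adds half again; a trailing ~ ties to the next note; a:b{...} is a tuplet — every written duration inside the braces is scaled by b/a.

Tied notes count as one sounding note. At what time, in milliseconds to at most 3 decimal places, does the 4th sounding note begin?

note 4 onset = 9/4b = 1901.408ms

1. 0.0ms @ 0 + 422.535ms (1/2)
2. 422.535ms @ 1/2 + 422.535ms (1/2)
3. 845.07ms @ 1 + 1056.338ms (5/4)
4. 1901.408ms @ 9/4 + 633.803ms (3/4)
5. 2535.211ms @ 3 + 1267.606ms (3/2)
6. 3802.817ms @ 9/2 + 1267.606ms (3/2)
7. 5070.423ms @ 6 + 1267.606ms (3/2)
8. 6338.028ms @ 15/2 + 1267.606ms (3/2)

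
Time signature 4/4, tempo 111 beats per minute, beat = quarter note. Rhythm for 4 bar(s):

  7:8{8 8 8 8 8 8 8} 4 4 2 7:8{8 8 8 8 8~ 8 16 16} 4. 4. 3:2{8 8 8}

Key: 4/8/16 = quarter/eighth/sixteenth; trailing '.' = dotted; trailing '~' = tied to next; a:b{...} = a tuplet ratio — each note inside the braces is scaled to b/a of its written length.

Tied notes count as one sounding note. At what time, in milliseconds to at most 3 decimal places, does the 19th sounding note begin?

note 19 onset = 27/2b = 7297.297ms

1. 0.0ms @ 0 + 308.88ms (4/7)
2. 308.88ms @ 4/7 + 308.88ms (4/7)
3. 617.761ms @ 8/7 + 308.88ms (4/7)
4. 926.641ms @ 12/7 + 308.88ms (4/7)
5. 1235.521ms @ 16/7 + 308.88ms (4/7)
6. 1544.402ms @ 20/7 + 308.88ms (4/7)
7. 1853.282ms @ 24/7 + 308.88ms (4/7)
8. 2162.162ms @ 4 + 540.541ms (1)
9. 2702.703ms @ 5 + 540.541ms (1)
10. 3243.243ms @ 6 + 1081.081ms (2)
11. 4324.324ms @ 8 + 308.88ms (4/7)
12. 4633.205ms @ 60/7 + 308.88ms (4/7)
13. 4942.085ms @ 64/7 + 308.88ms (4/7)
14. 5250.965ms @ 68/7 + 308.88ms (4/7)
15. 5559.846ms @ 72/7 + 617.761ms (8/7)
16. 6177.606ms @ 80/7 + 154.44ms (2/7)
17. 6332.046ms @ 82/7 + 154.44ms (2/7)
18. 6486.486ms @ 12 + 810.811ms (3/2)
19. 7297.297ms @ 27/2 + 810.811ms (3/2)
20. 8108.108ms @ 15 + 180.18ms (1/3)
21. 8288.288ms @ 46/3 + 180.18ms (1/3)
22. 8468.468ms @ 47/3 + 180.18ms (1/3)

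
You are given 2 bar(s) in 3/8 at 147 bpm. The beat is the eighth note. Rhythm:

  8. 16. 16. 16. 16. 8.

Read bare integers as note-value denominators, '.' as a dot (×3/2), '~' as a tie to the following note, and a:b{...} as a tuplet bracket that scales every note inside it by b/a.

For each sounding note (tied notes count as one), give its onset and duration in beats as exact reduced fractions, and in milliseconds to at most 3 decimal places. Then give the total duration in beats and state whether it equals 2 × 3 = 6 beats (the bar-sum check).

1) 0.0ms=0b +612.245ms=3/2b
2) 612.245ms=3/2b +306.122ms=3/4b
3) 918.367ms=9/4b +306.122ms=3/4b
4) 1224.49ms=3b +306.122ms=3/4b
5) 1530.612ms=15/4b +306.122ms=3/4b
6) 1836.735ms=9/2b +612.245ms=3/2b
Σ=6b of 6 (147bpm 3/8) — PASS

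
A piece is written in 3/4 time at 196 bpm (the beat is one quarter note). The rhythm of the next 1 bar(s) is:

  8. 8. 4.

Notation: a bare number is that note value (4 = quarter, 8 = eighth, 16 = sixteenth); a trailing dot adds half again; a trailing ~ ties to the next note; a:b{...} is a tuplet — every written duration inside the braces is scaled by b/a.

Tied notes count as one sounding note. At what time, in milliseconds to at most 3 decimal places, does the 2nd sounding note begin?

1. 0.0ms @ 0 + 229.592ms (3/4)
2. 229.592ms @ 3/4 + 229.592ms (3/4)
3. 459.184ms @ 3/2 + 459.184ms (3/2)

note 2 onset = 3/4b = 229.592ms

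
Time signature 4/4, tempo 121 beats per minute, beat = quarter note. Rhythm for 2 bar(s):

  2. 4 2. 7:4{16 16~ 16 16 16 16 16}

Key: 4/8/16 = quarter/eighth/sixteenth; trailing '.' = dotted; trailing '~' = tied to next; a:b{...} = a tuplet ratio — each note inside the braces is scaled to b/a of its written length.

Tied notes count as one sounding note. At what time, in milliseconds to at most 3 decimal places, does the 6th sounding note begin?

1. 0.0ms @ 0 + 1487.603ms (3)
2. 1487.603ms @ 3 + 495.868ms (1)
3. 1983.471ms @ 4 + 1487.603ms (3)
4. 3471.074ms @ 7 + 70.838ms (1/7)
5. 3541.913ms @ 50/7 + 141.677ms (2/7)
6. 3683.589ms @ 52/7 + 70.838ms (1/7)
7. 3754.427ms @ 53/7 + 70.838ms (1/7)
8. 3825.266ms @ 54/7 + 70.838ms (1/7)
9. 3896.104ms @ 55/7 + 70.838ms (1/7)

note 6 onset = 52/7b = 3683.589ms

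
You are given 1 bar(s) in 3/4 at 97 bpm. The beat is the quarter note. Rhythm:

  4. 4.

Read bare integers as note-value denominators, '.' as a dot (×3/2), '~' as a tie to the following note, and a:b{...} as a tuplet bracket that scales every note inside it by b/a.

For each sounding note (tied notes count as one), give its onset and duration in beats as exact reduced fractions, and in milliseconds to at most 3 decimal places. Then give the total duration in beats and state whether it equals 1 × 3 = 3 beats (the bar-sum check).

1) 0.0ms=0b +927.835ms=3/2b
2) 927.835ms=3/2b +927.835ms=3/2b
Σ=3b of 3 (97bpm 3/4) — PASS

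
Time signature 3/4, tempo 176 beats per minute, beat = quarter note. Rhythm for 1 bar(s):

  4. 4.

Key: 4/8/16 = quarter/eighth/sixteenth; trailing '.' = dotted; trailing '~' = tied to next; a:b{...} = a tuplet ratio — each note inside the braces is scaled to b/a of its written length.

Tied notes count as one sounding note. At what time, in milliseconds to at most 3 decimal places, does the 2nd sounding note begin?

note 2 onset = 3/2b = 511.364ms

1. 0.0ms @ 0 + 511.364ms (3/2)
2. 511.364ms @ 3/2 + 511.364ms (3/2)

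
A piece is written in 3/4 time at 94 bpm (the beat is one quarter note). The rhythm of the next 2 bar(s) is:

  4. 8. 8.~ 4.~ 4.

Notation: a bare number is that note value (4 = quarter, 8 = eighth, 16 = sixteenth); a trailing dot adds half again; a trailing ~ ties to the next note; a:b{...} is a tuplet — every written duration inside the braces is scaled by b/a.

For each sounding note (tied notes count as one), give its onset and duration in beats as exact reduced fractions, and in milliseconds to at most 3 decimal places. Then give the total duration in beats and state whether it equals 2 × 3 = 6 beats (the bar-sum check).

1) 0.0ms=0b +957.447ms=3/2b
2) 957.447ms=3/2b +478.723ms=3/4b
3) 1436.17ms=9/4b +2393.617ms=15/4b
Σ=6b of 6 (94bpm 3/4) — PASS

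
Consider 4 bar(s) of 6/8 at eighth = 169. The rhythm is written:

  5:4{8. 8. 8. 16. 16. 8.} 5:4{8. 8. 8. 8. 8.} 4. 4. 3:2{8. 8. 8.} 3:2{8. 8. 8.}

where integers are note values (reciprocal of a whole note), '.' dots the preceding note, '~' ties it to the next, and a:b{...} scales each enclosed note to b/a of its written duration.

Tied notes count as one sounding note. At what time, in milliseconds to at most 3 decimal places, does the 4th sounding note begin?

note 4 onset = 18/5b = 1278.107ms

1. 0.0ms @ 0 + 426.036ms (6/5)
2. 426.036ms @ 6/5 + 426.036ms (6/5)
3. 852.071ms @ 12/5 + 426.036ms (6/5)
4. 1278.107ms @ 18/5 + 213.018ms (3/5)
5. 1491.124ms @ 21/5 + 213.018ms (3/5)
6. 1704.142ms @ 24/5 + 426.036ms (6/5)
7. 2130.178ms @ 6 + 426.036ms (6/5)
8. 2556.213ms @ 36/5 + 426.036ms (6/5)
9. 2982.249ms @ 42/5 + 426.036ms (6/5)
10. 3408.284ms @ 48/5 + 426.036ms (6/5)
11. 3834.32ms @ 54/5 + 426.036ms (6/5)
12. 4260.355ms @ 12 + 1065.089ms (3)
13. 5325.444ms @ 15 + 1065.089ms (3)
14. 6390.533ms @ 18 + 355.03ms (1)
15. 6745.562ms @ 19 + 355.03ms (1)
16. 7100.592ms @ 20 + 355.03ms (1)
17. 7455.621ms @ 21 + 355.03ms (1)
18. 7810.651ms @ 22 + 355.03ms (1)
19. 8165.68ms @ 23 + 355.03ms (1)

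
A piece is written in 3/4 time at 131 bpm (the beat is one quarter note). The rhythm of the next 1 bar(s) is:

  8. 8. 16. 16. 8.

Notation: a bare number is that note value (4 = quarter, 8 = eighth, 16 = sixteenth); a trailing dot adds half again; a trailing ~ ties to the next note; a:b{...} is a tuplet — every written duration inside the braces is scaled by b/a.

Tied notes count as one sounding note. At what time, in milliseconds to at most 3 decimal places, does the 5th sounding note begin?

1. 0.0ms @ 0 + 343.511ms (3/4)
2. 343.511ms @ 3/4 + 343.511ms (3/4)
3. 687.023ms @ 3/2 + 171.756ms (3/8)
4. 858.779ms @ 15/8 + 171.756ms (3/8)
5. 1030.534ms @ 9/4 + 343.511ms (3/4)

note 5 onset = 9/4b = 1030.534ms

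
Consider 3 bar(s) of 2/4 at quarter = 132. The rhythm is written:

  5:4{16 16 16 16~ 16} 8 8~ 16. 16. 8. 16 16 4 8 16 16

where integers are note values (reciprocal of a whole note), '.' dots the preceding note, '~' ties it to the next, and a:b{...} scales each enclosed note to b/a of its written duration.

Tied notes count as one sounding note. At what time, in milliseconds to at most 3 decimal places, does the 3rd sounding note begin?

note 3 onset = 2/5b = 181.818ms

1. 0.0ms @ 0 + 90.909ms (1/5)
2. 90.909ms @ 1/5 + 90.909ms (1/5)
3. 181.818ms @ 2/5 + 90.909ms (1/5)
4. 272.727ms @ 3/5 + 181.818ms (2/5)
5. 454.545ms @ 1 + 227.273ms (1/2)
6. 681.818ms @ 3/2 + 397.727ms (7/8)
7. 1079.545ms @ 19/8 + 170.455ms (3/8)
8. 1250.0ms @ 11/4 + 340.909ms (3/4)
9. 1590.909ms @ 7/2 + 113.636ms (1/4)
10. 1704.545ms @ 15/4 + 113.636ms (1/4)
11. 1818.182ms @ 4 + 454.545ms (1)
12. 2272.727ms @ 5 + 227.273ms (1/2)
13. 2500.0ms @ 11/2 + 113.636ms (1/4)
14. 2613.636ms @ 23/4 + 113.636ms (1/4)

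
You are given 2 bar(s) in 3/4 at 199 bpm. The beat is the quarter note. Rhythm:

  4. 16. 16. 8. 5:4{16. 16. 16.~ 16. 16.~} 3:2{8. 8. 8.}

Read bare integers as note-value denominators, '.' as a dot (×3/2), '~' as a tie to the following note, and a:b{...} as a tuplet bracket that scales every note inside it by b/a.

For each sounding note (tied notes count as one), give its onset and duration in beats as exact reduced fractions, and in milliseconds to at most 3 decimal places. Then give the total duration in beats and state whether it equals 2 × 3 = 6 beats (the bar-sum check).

1) 0.0ms=0b +452.261ms=3/2b
2) 452.261ms=3/2b +113.065ms=3/8b
3) 565.327ms=15/8b +113.065ms=3/8b
4) 678.392ms=9/4b +226.131ms=3/4b
5) 904.523ms=3b +90.452ms=3/10b
6) 994.975ms=33/10b +90.452ms=3/10b
7) 1085.427ms=18/5b +180.905ms=3/5b
8) 1266.332ms=21/5b +241.206ms=4/5b
9) 1507.538ms=5b +150.754ms=1/2b
10) 1658.291ms=11/2b +150.754ms=1/2b
Σ=6b of 6 (199bpm 3/4) — PASS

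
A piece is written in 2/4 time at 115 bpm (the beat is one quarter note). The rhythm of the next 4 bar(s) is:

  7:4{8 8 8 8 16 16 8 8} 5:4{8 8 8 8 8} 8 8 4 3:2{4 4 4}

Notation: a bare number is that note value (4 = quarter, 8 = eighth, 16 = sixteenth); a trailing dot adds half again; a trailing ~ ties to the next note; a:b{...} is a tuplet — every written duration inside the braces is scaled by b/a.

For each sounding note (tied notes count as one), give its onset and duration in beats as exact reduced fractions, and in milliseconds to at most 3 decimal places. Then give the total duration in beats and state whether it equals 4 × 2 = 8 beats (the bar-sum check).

1) 0.0ms=0b +149.068ms=2/7b
2) 149.068ms=2/7b +149.068ms=2/7b
3) 298.137ms=4/7b +149.068ms=2/7b
4) 447.205ms=6/7b +149.068ms=2/7b
5) 596.273ms=8/7b +74.534ms=1/7b
6) 670.807ms=9/7b +74.534ms=1/7b
7) 745.342ms=10/7b +149.068ms=2/7b
8) 894.41ms=12/7b +149.068ms=2/7b
9) 1043.478ms=2b +208.696ms=2/5b
10) 1252.174ms=12/5b +208.696ms=2/5b
11) 1460.87ms=14/5b +208.696ms=2/5b
12) 1669.565ms=16/5b +208.696ms=2/5b
13) 1878.261ms=18/5b +208.696ms=2/5b
14) 2086.957ms=4b +260.87ms=1/2b
15) 2347.826ms=9/2b +260.87ms=1/2b
16) 2608.696ms=5b +521.739ms=1b
17) 3130.435ms=6b +347.826ms=2/3b
18) 3478.261ms=20/3b +347.826ms=2/3b
19) 3826.087ms=22/3b +347.826ms=2/3b
Σ=8b of 8 (115bpm 2/4) — PASS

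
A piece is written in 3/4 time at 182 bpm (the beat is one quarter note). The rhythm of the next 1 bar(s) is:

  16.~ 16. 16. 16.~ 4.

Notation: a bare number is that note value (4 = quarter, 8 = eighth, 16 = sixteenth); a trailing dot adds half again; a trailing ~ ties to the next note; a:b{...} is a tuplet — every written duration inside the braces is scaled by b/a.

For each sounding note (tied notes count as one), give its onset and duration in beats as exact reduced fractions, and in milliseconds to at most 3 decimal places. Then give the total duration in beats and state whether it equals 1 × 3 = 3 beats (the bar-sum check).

1) 0.0ms=0b +247.253ms=3/4b
2) 247.253ms=3/4b +123.626ms=3/8b
3) 370.879ms=9/8b +618.132ms=15/8b
Σ=3b of 3 (182bpm 3/4) — PASS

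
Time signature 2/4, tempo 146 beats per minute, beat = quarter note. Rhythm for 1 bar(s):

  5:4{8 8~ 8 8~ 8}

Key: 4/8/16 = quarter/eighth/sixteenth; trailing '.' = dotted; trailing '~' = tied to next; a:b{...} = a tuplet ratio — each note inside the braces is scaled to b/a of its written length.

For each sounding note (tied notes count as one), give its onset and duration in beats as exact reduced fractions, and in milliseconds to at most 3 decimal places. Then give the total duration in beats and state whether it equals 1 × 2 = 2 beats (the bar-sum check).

1) 0.0ms=0b +164.384ms=2/5b
2) 164.384ms=2/5b +328.767ms=4/5b
3) 493.151ms=6/5b +328.767ms=4/5b
Σ=2b of 2 (146bpm 2/4) — PASS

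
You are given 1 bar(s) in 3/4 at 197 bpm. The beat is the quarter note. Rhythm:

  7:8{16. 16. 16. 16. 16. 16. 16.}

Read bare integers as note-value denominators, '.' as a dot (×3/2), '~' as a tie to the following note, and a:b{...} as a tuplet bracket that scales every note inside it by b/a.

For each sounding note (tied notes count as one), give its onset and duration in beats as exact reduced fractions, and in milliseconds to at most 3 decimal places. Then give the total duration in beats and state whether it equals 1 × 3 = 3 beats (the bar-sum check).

1) 0.0ms=0b +130.529ms=3/7b
2) 130.529ms=3/7b +130.529ms=3/7b
3) 261.059ms=6/7b +130.529ms=3/7b
4) 391.588ms=9/7b +130.529ms=3/7b
5) 522.117ms=12/7b +130.529ms=3/7b
6) 652.647ms=15/7b +130.529ms=3/7b
7) 783.176ms=18/7b +130.529ms=3/7b
Σ=3b of 3 (197bpm 3/4) — PASS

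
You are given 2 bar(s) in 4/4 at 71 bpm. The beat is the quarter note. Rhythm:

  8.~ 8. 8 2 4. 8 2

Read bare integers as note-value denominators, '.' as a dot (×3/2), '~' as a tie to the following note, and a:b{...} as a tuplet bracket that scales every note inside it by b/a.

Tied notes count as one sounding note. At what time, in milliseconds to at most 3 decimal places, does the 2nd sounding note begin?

note 2 onset = 3/2b = 1267.606ms

1. 0.0ms @ 0 + 1267.606ms (3/2)
2. 1267.606ms @ 3/2 + 422.535ms (1/2)
3. 1690.141ms @ 2 + 1690.141ms (2)
4. 3380.282ms @ 4 + 1267.606ms (3/2)
5. 4647.887ms @ 11/2 + 422.535ms (1/2)
6. 5070.423ms @ 6 + 1690.141ms (2)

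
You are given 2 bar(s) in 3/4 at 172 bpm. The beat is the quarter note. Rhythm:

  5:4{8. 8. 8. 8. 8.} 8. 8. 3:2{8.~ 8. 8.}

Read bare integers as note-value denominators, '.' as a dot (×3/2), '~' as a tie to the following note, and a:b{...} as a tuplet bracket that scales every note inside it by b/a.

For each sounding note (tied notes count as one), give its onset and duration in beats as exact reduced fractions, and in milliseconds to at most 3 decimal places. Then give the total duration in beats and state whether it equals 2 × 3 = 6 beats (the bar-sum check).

1) 0.0ms=0b +209.302ms=3/5b
2) 209.302ms=3/5b +209.302ms=3/5b
3) 418.605ms=6/5b +209.302ms=3/5b
4) 627.907ms=9/5b +209.302ms=3/5b
5) 837.209ms=12/5b +209.302ms=3/5b
6) 1046.512ms=3b +261.628ms=3/4b
7) 1308.14ms=15/4b +261.628ms=3/4b
8) 1569.767ms=9/2b +348.837ms=1b
9) 1918.605ms=11/2b +174.419ms=1/2b
Σ=6b of 6 (172bpm 3/4) — PASS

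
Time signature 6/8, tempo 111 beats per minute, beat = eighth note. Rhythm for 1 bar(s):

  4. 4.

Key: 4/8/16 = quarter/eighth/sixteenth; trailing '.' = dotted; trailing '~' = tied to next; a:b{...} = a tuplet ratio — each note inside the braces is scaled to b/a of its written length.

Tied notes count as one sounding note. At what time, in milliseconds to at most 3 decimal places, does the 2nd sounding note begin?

1. 0.0ms @ 0 + 1621.622ms (3)
2. 1621.622ms @ 3 + 1621.622ms (3)

note 2 onset = 3b = 1621.622ms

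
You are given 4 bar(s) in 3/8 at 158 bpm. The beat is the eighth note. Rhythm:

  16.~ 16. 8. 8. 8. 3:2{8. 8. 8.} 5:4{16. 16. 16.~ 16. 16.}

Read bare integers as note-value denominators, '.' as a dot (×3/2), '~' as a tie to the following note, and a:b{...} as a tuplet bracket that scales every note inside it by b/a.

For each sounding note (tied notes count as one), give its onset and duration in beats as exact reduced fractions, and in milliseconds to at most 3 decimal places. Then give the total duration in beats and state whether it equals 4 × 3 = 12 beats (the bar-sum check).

1) 0.0ms=0b +569.62ms=3/2b
2) 569.62ms=3/2b +569.62ms=3/2b
3) 1139.241ms=3b +569.62ms=3/2b
4) 1708.861ms=9/2b +569.62ms=3/2b
5) 2278.481ms=6b +379.747ms=1b
6) 2658.228ms=7b +379.747ms=1b
7) 3037.975ms=8b +379.747ms=1b
8) 3417.722ms=9b +227.848ms=3/5b
9) 3645.57ms=48/5b +227.848ms=3/5b
10) 3873.418ms=51/5b +455.696ms=6/5b
11) 4329.114ms=57/5b +227.848ms=3/5b
Σ=12b of 12 (158bpm 3/8) — PASS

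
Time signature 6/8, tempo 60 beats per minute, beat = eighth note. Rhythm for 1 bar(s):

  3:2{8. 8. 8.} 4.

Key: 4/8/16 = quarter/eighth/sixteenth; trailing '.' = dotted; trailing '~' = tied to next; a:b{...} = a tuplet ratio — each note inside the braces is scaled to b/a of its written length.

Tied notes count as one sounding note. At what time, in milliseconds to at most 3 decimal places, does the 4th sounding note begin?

1. 0.0ms @ 0 + 1000.0ms (1)
2. 1000.0ms @ 1 + 1000.0ms (1)
3. 2000.0ms @ 2 + 1000.0ms (1)
4. 3000.0ms @ 3 + 3000.0ms (3)

note 4 onset = 3b = 3000.0ms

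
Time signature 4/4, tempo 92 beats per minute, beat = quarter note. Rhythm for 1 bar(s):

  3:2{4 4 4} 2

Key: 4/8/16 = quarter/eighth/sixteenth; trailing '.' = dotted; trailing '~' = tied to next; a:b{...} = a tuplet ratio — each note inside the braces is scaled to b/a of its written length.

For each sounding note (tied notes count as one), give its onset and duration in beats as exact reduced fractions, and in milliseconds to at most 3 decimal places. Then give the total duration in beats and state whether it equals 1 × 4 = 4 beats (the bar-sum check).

1) 0.0ms=0b +434.783ms=2/3b
2) 434.783ms=2/3b +434.783ms=2/3b
3) 869.565ms=4/3b +434.783ms=2/3b
4) 1304.348ms=2b +1304.348ms=2b
Σ=4b of 4 (92bpm 4/4) — PASS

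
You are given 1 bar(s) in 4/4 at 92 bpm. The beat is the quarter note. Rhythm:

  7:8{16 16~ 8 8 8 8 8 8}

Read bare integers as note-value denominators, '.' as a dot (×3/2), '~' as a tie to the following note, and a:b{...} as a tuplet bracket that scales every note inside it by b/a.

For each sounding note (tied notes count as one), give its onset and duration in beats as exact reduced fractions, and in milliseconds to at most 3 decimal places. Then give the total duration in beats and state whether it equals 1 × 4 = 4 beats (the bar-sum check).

1) 0.0ms=0b +186.335ms=2/7b
2) 186.335ms=2/7b +559.006ms=6/7b
3) 745.342ms=8/7b +372.671ms=4/7b
4) 1118.012ms=12/7b +372.671ms=4/7b
5) 1490.683ms=16/7b +372.671ms=4/7b
6) 1863.354ms=20/7b +372.671ms=4/7b
7) 2236.025ms=24/7b +372.671ms=4/7b
Σ=4b of 4 (92bpm 4/4) — PASS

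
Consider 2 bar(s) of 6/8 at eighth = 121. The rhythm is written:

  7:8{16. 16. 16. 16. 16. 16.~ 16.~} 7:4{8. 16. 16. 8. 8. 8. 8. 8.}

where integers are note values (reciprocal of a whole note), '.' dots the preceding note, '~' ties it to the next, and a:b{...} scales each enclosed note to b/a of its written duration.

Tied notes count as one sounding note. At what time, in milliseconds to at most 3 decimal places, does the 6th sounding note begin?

note 6 onset = 30/7b = 2125.148ms

1. 0.0ms @ 0 + 425.03ms (6/7)
2. 425.03ms @ 6/7 + 425.03ms (6/7)
3. 850.059ms @ 12/7 + 425.03ms (6/7)
4. 1275.089ms @ 18/7 + 425.03ms (6/7)
5. 1700.118ms @ 24/7 + 425.03ms (6/7)
6. 2125.148ms @ 30/7 + 1275.089ms (18/7)
7. 3400.236ms @ 48/7 + 212.515ms (3/7)
8. 3612.751ms @ 51/7 + 212.515ms (3/7)
9. 3825.266ms @ 54/7 + 425.03ms (6/7)
10. 4250.295ms @ 60/7 + 425.03ms (6/7)
11. 4675.325ms @ 66/7 + 425.03ms (6/7)
12. 5100.354ms @ 72/7 + 425.03ms (6/7)
13. 5525.384ms @ 78/7 + 425.03ms (6/7)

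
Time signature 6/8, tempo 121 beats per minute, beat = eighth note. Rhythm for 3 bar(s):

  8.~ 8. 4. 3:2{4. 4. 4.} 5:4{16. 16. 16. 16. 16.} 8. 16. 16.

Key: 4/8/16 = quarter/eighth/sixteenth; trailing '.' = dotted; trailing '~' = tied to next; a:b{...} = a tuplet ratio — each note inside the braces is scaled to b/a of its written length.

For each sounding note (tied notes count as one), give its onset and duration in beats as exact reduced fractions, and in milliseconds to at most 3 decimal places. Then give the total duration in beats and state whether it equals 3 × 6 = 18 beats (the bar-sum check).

1) 0.0ms=0b +1487.603ms=3b
2) 1487.603ms=3b +1487.603ms=3b
3) 2975.207ms=6b +991.736ms=2b
4) 3966.942ms=8b +991.736ms=2b
5) 4958.678ms=10b +991.736ms=2b
6) 5950.413ms=12b +297.521ms=3/5b
7) 6247.934ms=63/5b +297.521ms=3/5b
8) 6545.455ms=66/5b +297.521ms=3/5b
9) 6842.975ms=69/5b +297.521ms=3/5b
10) 7140.496ms=72/5b +297.521ms=3/5b
11) 7438.017ms=15b +743.802ms=3/2b
12) 8181.818ms=33/2b +371.901ms=3/4b
13) 8553.719ms=69/4b +371.901ms=3/4b
Σ=18b of 18 (121bpm 6/8) — PASS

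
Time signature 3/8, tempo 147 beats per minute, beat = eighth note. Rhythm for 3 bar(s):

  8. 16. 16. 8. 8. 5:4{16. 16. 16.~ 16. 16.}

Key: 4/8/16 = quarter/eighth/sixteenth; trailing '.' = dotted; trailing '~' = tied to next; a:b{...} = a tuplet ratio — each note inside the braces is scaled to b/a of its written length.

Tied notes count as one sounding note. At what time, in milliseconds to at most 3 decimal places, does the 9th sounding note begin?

note 9 onset = 42/5b = 3428.571ms

1. 0.0ms @ 0 + 612.245ms (3/2)
2. 612.245ms @ 3/2 + 306.122ms (3/4)
3. 918.367ms @ 9/4 + 306.122ms (3/4)
4. 1224.49ms @ 3 + 612.245ms (3/2)
5. 1836.735ms @ 9/2 + 612.245ms (3/2)
6. 2448.98ms @ 6 + 244.898ms (3/5)
7. 2693.878ms @ 33/5 + 244.898ms (3/5)
8. 2938.776ms @ 36/5 + 489.796ms (6/5)
9. 3428.571ms @ 42/5 + 244.898ms (3/5)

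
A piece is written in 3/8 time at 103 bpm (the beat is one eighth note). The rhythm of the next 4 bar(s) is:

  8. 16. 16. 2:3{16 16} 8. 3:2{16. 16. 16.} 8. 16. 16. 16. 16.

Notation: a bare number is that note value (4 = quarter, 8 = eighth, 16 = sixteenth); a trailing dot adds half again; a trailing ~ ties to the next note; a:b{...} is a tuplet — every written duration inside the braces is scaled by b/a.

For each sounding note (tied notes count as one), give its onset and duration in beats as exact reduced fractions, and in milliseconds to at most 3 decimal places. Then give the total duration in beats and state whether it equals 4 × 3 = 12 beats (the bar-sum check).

1) 0.0ms=0b +873.786ms=3/2b
2) 873.786ms=3/2b +436.893ms=3/4b
3) 1310.68ms=9/4b +436.893ms=3/4b
4) 1747.573ms=3b +436.893ms=3/4b
5) 2184.466ms=15/4b +436.893ms=3/4b
6) 2621.359ms=9/2b +873.786ms=3/2b
7) 3495.146ms=6b +291.262ms=1/2b
8) 3786.408ms=13/2b +291.262ms=1/2b
9) 4077.67ms=7b +291.262ms=1/2b
10) 4368.932ms=15/2b +873.786ms=3/2b
11) 5242.718ms=9b +436.893ms=3/4b
12) 5679.612ms=39/4b +436.893ms=3/4b
13) 6116.505ms=21/2b +436.893ms=3/4b
14) 6553.398ms=45/4b +436.893ms=3/4b
Σ=12b of 12 (103bpm 3/8) — PASS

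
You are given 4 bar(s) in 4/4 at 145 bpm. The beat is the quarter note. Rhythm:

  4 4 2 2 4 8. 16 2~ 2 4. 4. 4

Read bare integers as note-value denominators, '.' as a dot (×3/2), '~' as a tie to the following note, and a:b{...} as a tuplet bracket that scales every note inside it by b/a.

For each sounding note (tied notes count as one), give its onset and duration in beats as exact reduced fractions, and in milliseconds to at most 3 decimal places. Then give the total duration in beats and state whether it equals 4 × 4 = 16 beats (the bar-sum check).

1) 0.0ms=0b +413.793ms=1b
2) 413.793ms=1b +413.793ms=1b
3) 827.586ms=2b +827.586ms=2b
4) 1655.172ms=4b +827.586ms=2b
5) 2482.759ms=6b +413.793ms=1b
6) 2896.552ms=7b +310.345ms=3/4b
7) 3206.897ms=31/4b +103.448ms=1/4b
8) 3310.345ms=8b +1655.172ms=4b
9) 4965.517ms=12b +620.69ms=3/2b
10) 5586.207ms=27/2b +620.69ms=3/2b
11) 6206.897ms=15b +413.793ms=1b
Σ=16b of 16 (145bpm 4/4) — PASS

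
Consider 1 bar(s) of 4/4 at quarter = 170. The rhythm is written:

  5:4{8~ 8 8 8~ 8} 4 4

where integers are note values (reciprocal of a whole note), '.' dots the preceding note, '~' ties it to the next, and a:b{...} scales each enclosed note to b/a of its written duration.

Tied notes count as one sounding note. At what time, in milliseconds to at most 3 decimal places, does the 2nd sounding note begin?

1. 0.0ms @ 0 + 282.353ms (4/5)
2. 282.353ms @ 4/5 + 141.176ms (2/5)
3. 423.529ms @ 6/5 + 282.353ms (4/5)
4. 705.882ms @ 2 + 352.941ms (1)
5. 1058.824ms @ 3 + 352.941ms (1)

note 2 onset = 4/5b = 282.353ms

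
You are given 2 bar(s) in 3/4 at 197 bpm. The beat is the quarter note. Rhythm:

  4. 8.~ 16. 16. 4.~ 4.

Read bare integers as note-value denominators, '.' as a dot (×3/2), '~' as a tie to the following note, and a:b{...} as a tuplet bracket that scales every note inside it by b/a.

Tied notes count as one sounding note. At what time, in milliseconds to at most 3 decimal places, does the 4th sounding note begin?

note 4 onset = 3b = 913.706ms

1. 0.0ms @ 0 + 456.853ms (3/2)
2. 456.853ms @ 3/2 + 342.64ms (9/8)
3. 799.492ms @ 21/8 + 114.213ms (3/8)
4. 913.706ms @ 3 + 913.706ms (3)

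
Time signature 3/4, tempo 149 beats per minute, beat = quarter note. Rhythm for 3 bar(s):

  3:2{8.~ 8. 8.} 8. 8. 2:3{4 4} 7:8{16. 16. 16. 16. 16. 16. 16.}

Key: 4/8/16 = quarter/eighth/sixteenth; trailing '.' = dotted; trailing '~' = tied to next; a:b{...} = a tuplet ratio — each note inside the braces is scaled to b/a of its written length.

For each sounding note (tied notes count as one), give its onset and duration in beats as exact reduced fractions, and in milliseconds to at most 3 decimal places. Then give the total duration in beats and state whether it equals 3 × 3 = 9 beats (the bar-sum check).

1) 0.0ms=0b +402.685ms=1b
2) 402.685ms=1b +201.342ms=1/2b
3) 604.027ms=3/2b +302.013ms=3/4b
4) 906.04ms=9/4b +302.013ms=3/4b
5) 1208.054ms=3b +604.027ms=3/2b
6) 1812.081ms=9/2b +604.027ms=3/2b
7) 2416.107ms=6b +172.579ms=3/7b
8) 2588.686ms=45/7b +172.579ms=3/7b
9) 2761.266ms=48/7b +172.579ms=3/7b
10) 2933.845ms=51/7b +172.579ms=3/7b
11) 3106.424ms=54/7b +172.579ms=3/7b
12) 3279.003ms=57/7b +172.579ms=3/7b
13) 3451.582ms=60/7b +172.579ms=3/7b
Σ=9b of 9 (149bpm 3/4) — PASS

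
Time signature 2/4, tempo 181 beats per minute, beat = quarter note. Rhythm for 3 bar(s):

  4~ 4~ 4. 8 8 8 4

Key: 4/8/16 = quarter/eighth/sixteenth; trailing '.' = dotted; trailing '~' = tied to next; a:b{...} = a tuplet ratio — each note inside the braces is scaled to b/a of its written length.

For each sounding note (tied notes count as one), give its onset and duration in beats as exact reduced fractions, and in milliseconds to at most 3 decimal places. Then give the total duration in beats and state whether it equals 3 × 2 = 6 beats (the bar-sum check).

1) 0.0ms=0b +1160.221ms=7/2b
2) 1160.221ms=7/2b +165.746ms=1/2b
3) 1325.967ms=4b +165.746ms=1/2b
4) 1491.713ms=9/2b +165.746ms=1/2b
5) 1657.459ms=5b +331.492ms=1b
Σ=6b of 6 (181bpm 2/4) — PASS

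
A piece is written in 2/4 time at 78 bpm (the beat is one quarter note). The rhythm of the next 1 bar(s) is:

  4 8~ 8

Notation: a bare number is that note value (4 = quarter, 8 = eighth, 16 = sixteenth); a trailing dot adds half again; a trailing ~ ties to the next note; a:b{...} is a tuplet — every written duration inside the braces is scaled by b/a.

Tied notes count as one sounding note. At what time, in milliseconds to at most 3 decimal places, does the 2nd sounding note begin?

1. 0.0ms @ 0 + 769.231ms (1)
2. 769.231ms @ 1 + 769.231ms (1)

note 2 onset = 1b = 769.231ms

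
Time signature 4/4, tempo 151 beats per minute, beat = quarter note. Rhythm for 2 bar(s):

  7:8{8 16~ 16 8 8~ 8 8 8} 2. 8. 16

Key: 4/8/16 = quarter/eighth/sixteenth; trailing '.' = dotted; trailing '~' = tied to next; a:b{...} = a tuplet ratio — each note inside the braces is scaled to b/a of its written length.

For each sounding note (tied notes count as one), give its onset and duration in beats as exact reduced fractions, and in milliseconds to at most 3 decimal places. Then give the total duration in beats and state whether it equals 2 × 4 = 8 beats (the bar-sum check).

1) 0.0ms=0b +227.058ms=4/7b
2) 227.058ms=4/7b +227.058ms=4/7b
3) 454.115ms=8/7b +227.058ms=4/7b
4) 681.173ms=12/7b +454.115ms=8/7b
5) 1135.289ms=20/7b +227.058ms=4/7b
6) 1362.346ms=24/7b +227.058ms=4/7b
7) 1589.404ms=4b +1192.053ms=3b
8) 2781.457ms=7b +298.013ms=3/4b
9) 3079.47ms=31/4b +99.338ms=1/4b
Σ=8b of 8 (151bpm 4/4) — PASS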